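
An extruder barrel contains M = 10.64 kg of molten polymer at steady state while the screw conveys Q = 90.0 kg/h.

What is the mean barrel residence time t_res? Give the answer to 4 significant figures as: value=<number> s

Q_s = Q / 3600 = 90.0 / 3600 = 0.025 kg/s
t_res = M / Q_s = 10.64 ÷ 0.025 = 425.6 s

value=425.6 s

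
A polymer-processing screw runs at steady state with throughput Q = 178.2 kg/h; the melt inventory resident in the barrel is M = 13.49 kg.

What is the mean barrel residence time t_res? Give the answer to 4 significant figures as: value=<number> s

value=272.5 s

Throughput in SI: Q_s = 178.2 kg/h ÷ 3600 s/h = 0.0495 kg/s
t_res = M / Q_s = 13.49 ÷ 0.0495 = 272.525 s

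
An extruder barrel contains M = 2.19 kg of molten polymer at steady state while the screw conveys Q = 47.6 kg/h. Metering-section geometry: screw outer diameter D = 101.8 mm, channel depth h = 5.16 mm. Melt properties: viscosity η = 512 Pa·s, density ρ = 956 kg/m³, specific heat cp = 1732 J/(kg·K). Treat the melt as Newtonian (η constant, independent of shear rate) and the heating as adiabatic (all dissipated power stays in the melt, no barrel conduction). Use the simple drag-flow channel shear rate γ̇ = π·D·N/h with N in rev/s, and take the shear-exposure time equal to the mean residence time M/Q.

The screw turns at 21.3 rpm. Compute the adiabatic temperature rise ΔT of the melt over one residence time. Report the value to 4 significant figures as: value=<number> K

Q_s = Q / 3600 = 47.6 / 3600 = 0.0132222 kg/s
Mean residence time: t_res = M/Q_s = 2.19 kg / 0.0132222 kg/s = 165.63 s
Convert to SI: D = 0.1018 m, h = 0.00516 m, N = 21.3/60 = 0.355 rev/s
γ̇ = π D N / h = (π)(0.1018)(0.355) / 0.00516 = 22.0027 s⁻¹
ΔT = η·γ̇²·t_res / (ρ·cp) = 512 · (22.0027)² · 165.63 / (956 · 1732) = 24.7946 K

value=24.79 K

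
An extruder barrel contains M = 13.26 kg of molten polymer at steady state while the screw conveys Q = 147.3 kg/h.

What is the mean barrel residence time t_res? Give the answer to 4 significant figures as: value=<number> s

Convert throughput: Q = 147.3 kg/h = 147.3/3600 = 0.0409167 kg/s
t_res = M / Q_s = 13.26 ÷ 0.0409167 = 324.073 s

value=324.1 s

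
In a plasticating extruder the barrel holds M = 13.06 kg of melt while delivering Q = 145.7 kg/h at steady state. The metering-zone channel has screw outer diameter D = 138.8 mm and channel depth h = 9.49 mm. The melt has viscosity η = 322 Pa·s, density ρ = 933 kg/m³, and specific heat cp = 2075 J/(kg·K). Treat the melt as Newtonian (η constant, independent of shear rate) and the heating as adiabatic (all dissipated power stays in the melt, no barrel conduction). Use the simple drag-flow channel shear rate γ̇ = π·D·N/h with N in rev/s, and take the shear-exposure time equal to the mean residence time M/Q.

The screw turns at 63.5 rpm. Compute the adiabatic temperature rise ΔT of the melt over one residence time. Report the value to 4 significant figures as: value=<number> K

Q_s = Q / 3600 = 145.7 / 3600 = 0.0404722 kg/s
t_res = M / Q_s = 13.06 / 0.0404722 = 322.69 s
Convert to SI: D = 0.1388 m, h = 0.00949 m, N = 63.5/60 = 1.05833 rev/s
γ̇ = π·D·N / h = π · 0.1388 · 1.05833 / 0.00949 = 48.629 s⁻¹
ΔT = η·γ̇²·t_res / (ρ·cp) = 322 · (48.629)² · 322.69 / (933 · 2075) = 126.921 K

value=126.9 K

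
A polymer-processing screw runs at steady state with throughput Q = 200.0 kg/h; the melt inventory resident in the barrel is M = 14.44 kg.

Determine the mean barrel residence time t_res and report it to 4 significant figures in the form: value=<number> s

Q_s = Q / 3600 = 200.0 / 3600 = 0.0555556 kg/s
Mean residence time: t_res = M/Q_s = 14.44 kg / 0.0555556 kg/s = 259.92 s

value=259.9 s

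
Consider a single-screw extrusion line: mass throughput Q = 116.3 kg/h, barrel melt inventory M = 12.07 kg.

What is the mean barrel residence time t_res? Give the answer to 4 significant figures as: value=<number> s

value=373.6 s

Q_s = Q / 3600 = 116.3 / 3600 = 0.0323056 kg/s
t_res = M / Q_s = 12.07 ÷ 0.0323056 = 373.62 s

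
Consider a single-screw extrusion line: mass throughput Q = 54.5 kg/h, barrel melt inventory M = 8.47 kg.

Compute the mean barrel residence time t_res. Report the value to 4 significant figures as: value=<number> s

Q_s = Q / 3600 = 54.5 / 3600 = 0.0151389 kg/s
Mean residence time: t_res = M/Q_s = 8.47 kg / 0.0151389 kg/s = 559.486 s

value=559.5 s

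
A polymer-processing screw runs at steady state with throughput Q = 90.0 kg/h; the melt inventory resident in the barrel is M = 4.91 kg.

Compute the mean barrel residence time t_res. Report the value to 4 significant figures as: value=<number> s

Convert throughput: Q = 90.0 kg/h = 90.0/3600 = 0.025 kg/s
Mean residence time: t_res = M/Q_s = 4.91 kg / 0.025 kg/s = 196.4 s

value=196.4 s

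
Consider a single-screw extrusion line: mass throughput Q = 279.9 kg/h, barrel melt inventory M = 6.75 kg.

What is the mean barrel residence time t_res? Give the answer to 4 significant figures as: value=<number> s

Q_s = Q / 3600 = 279.9 / 3600 = 0.07775 kg/s
t_res = M / Q_s = 6.75 ÷ 0.07775 = 86.8167 s

value=86.82 s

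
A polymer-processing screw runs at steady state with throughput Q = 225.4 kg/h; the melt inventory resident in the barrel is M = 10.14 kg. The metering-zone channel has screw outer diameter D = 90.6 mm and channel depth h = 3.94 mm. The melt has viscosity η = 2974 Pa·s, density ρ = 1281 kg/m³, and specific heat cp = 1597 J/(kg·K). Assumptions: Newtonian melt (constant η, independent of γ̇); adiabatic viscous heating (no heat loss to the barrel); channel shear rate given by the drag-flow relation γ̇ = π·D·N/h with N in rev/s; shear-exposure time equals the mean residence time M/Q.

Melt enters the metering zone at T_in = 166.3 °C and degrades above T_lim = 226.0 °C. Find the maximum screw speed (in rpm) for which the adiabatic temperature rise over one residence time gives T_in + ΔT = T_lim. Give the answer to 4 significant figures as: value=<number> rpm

Q_s = Q / 3600 = 225.4 / 3600 = 0.0626111 kg/s
t_res = M / Q_s = 10.14 ÷ 0.0626111 = 161.952 s
Convert to metres: D = 0.0906 m, h = 0.00394 m
ΔT_a = T_lim − T_in = 226.0 − 166.3 = 59.7 K
γ̇_max² = ΔT_a·ρ·cp / (η·t_res) = [59.7 × 1281 × 1597] / [2974 × 161.952] = 253.572 s⁻²
Take the square root: γ̇_max = √(253.572) = 15.9239 s⁻¹
N_max = γ̇_max h / (πD) = 15.9239·0.00394/(π·0.0906) = 0.220429 rev/s → ×60 = 13.2257 rpm

value=13.23 rpm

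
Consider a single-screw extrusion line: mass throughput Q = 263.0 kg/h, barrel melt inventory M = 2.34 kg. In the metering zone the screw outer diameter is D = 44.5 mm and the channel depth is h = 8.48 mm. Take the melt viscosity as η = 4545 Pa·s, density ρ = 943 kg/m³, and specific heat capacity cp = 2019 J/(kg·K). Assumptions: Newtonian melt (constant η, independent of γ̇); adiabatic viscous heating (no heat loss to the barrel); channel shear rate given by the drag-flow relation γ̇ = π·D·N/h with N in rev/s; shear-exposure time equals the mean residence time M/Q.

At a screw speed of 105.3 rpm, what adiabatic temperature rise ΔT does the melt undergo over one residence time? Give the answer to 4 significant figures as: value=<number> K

Convert throughput: Q = 263.0 kg/h = 263.0/3600 = 0.0730556 kg/s
Mean residence time: t_res = M/Q_s = 2.34 kg / 0.0730556 kg/s = 32.0304 s
Geometry in metres: D = 44.5 mm → 0.0445 m, h = 8.48 mm → 0.00848 m; screw speed N = 105.3 rpm = 1.755 rev/s
γ̇ = π D N / h = (π)(0.0445)(1.755) / 0.00848 = 28.9328 s⁻¹
Adiabatic rise: ΔT = η γ̇² t_res / (ρ cp) = 4545·(28.9328)²·32.0304 / (943·2019) = 64.0075 K

value=64.01 K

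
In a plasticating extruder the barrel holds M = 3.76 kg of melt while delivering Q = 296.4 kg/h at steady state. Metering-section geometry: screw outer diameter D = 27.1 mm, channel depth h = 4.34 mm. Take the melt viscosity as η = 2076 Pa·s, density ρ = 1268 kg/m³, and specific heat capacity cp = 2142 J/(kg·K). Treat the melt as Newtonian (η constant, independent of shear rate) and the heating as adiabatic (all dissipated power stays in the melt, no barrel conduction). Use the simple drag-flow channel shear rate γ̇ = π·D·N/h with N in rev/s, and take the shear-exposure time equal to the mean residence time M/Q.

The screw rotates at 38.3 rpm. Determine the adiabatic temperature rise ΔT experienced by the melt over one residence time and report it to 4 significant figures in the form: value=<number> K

Convert throughput: Q = 296.4 kg/h = 296.4/3600 = 0.0823333 kg/s
Mean residence time: t_res = M/Q_s = 3.76 kg / 0.0823333 kg/s = 45.668 s
D = 27.1 mm = 0.0271 m;  h = 4.34 mm = 0.00434 m;  N = 38.3 rpm / 60 = 0.638333 rev/s
Shear rate: γ̇ = πDN/h = π·0.0271·0.638333/0.00434 = 12.5221 s⁻¹
ΔT = η·γ̇²·t_res/(ρ·cp) = [2076 × 12.5221² × 45.668] / [1268 × 2142] = 5.47337 K

value=5.473 K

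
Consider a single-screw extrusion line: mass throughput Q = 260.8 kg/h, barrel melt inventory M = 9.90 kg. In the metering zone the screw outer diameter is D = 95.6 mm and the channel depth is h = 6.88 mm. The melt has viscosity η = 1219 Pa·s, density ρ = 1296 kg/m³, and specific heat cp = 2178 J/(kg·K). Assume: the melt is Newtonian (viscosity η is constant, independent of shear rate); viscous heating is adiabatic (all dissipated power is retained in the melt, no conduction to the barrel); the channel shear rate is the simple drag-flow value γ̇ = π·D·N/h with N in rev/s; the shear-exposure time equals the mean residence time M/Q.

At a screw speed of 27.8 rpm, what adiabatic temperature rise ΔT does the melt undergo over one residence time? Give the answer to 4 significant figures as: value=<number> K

Q_s = Q / 3600 = 260.8 / 3600 = 0.0724444 kg/s
t_res = M / Q_s = 9.90 ÷ 0.0724444 = 136.656 s
D = 95.6 mm = 0.0956 m;  h = 6.88 mm = 0.00688 m;  N = 27.8 rpm / 60 = 0.463333 rev/s
γ̇ = π D N / h = (π)(0.0956)(0.463333) / 0.00688 = 20.2261 s⁻¹
ΔT = η·γ̇²·t_res/(ρ·cp) = [1219 × 20.2261² × 136.656] / [1296 × 2178] = 24.1433 K

value=24.14 K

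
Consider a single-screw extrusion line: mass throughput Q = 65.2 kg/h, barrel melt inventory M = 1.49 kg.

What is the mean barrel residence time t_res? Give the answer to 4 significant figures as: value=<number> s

Convert throughput: Q = 65.2 kg/h = 65.2/3600 = 0.0181111 kg/s
t_res = M / Q_s = 1.49 / 0.0181111 = 82.2699 s

value=82.27 s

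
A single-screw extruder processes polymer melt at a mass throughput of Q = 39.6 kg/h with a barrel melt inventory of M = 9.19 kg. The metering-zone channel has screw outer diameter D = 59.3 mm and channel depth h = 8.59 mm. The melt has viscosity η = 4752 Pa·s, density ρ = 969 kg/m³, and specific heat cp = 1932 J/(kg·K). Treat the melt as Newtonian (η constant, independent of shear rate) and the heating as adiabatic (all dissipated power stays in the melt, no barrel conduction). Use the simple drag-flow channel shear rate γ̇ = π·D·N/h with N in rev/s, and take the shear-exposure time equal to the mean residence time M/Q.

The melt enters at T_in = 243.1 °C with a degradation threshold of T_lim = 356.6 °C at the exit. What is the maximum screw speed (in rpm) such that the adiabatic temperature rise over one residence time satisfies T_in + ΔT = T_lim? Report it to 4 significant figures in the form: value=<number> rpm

Convert throughput: Q = 39.6 kg/h = 39.6/3600 = 0.011 kg/s
t_res = M / Q_s = 9.19 ÷ 0.011 = 835.455 s
D = 59.3 mm = 0.0593 m;  h = 8.59 mm = 0.00859 m
ΔT_a = T_lim − T_in = 356.6 − 243.1 = 113.5 K
γ̇_max² = ΔT_a·ρ·cp / (η·t_res) = [113.5 × 969 × 1932] / [4752 × 835.455] = 53.5214 s⁻²
γ̇_max = √53.5214 = 7.31583 s⁻¹
N_max = γ̇_max h / (πD) = 7.31583·0.00859/(π·0.0593) = 0.337328 rev/s → ×60 = 20.2397 rpm

value=20.24 rpm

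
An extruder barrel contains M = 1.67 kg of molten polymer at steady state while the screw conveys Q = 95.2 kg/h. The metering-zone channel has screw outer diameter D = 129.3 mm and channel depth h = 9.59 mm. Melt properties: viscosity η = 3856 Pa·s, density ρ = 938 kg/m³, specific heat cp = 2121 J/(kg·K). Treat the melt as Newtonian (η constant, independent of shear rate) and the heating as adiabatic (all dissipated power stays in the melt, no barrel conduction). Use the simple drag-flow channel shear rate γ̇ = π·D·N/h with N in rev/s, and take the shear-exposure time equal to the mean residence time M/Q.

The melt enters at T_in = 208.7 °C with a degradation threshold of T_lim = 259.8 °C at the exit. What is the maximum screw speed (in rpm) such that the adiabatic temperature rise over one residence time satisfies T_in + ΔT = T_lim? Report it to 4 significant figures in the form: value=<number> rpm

Convert throughput: Q = 95.2 kg/h = 95.2/3600 = 0.0264444 kg/s
Mean residence time: t_res = M/Q_s = 1.67 kg / 0.0264444 kg/s = 63.1513 s
D = 129.3 mm = 0.1293 m;  h = 9.59 mm = 0.00959 m
ΔT_a = T_lim − T_in = 259.8 °C − 208.7 °C = 51.1 K
γ̇_max² = ΔT_a·ρ·cp / (η·t_res) = [51.1 × 938 × 2121] / [3856 × 63.1513] = 417.489 s⁻²
Take the square root: γ̇_max = √(417.489) = 20.4326 s⁻¹
N_max = γ̇_max·h / (π·D) = 20.4326 · 0.00959 / (π · 0.1293) = 0.482384 rev/s = 28.943 rpm

value=28.94 rpm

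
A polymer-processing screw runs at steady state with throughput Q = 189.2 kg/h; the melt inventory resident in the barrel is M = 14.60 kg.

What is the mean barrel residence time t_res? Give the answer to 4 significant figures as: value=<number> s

value=277.8 s

Q_s = Q / 3600 = 189.2 / 3600 = 0.0525556 kg/s
t_res = M / Q_s = 14.60 / 0.0525556 = 277.801 s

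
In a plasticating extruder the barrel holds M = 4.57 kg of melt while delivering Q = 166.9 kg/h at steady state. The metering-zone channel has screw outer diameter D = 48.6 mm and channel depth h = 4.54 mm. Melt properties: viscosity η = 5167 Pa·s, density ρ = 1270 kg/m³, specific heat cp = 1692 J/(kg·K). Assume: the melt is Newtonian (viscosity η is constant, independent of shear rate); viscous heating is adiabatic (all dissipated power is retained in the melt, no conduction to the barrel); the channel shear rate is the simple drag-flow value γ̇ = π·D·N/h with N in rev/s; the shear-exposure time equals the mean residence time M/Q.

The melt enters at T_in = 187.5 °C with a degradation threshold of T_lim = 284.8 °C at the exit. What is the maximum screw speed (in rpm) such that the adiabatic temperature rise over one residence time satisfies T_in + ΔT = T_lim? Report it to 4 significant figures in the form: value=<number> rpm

Convert throughput: Q = 166.9 kg/h = 166.9/3600 = 0.0463611 kg/s
t_res = M / Q_s = 4.57 ÷ 0.0463611 = 98.574 s
Geometry in SI: D = 48.6 mm → 0.0486 m, h = 4.54 mm → 0.00454 m
ΔT_a = T_lim − T_in = 284.8 − 187.5 = 97.3 K
γ̇_max² = ΔT_a·ρ·cp/(η·t_res) = 97.3·1270·1692/(5167·98.574) = 410.503 s⁻²
γ̇_max = sqrt(410.503) = 20.2609 s⁻¹
N_max = γ̇_max·h / (π·D) = 20.2609 · 0.00454 / (π · 0.0486) = 0.602459 rev/s = 36.1476 rpm

value=36.15 rpm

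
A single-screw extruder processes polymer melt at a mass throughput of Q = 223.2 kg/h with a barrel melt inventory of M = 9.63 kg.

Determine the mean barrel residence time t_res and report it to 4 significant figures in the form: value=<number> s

Convert throughput: Q = 223.2 kg/h = 223.2/3600 = 0.062 kg/s
t_res = M / Q_s = 9.63 ÷ 0.062 = 155.323 s

value=155.3 s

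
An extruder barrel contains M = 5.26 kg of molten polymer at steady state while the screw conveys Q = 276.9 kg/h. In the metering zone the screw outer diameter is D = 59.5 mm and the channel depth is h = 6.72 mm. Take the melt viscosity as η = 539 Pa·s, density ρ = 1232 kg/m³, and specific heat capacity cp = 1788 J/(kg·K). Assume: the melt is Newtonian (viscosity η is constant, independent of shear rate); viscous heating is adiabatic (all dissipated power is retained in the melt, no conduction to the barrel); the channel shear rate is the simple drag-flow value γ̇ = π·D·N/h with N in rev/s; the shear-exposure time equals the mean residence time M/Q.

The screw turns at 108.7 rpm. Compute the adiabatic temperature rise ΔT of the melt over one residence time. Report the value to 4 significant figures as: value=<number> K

Q_s = Q / 3600 = 276.9 / 3600 = 0.0769167 kg/s
Mean residence time: t_res = M/Q_s = 5.26 kg / 0.0769167 kg/s = 68.3857 s
Geometry in metres: D = 59.5 mm → 0.0595 m, h = 6.72 mm → 0.00672 m; screw speed N = 108.7 rpm = 1.81167 rev/s
γ̇ = π·D·N / h = π · 0.0595 · 1.81167 / 0.00672 = 50.3937 s⁻¹
Adiabatic rise: ΔT = η γ̇² t_res / (ρ cp) = 539·(50.3937)²·68.3857 / (1232·1788) = 42.494 K

value=42.49 K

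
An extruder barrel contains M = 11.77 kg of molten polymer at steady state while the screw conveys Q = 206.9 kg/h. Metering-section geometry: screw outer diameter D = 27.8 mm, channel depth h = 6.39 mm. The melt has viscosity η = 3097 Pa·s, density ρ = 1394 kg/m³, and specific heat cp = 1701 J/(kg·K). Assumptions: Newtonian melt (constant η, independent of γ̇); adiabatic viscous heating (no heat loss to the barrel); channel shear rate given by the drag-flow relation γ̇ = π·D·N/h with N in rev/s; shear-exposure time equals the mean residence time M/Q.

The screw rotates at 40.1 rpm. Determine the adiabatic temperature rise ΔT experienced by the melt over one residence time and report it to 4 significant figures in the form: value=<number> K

Q_s = Q / 3600 = 206.9 / 3600 = 0.0574722 kg/s
t_res = M / Q_s = 11.77 ÷ 0.0574722 = 204.795 s
D = 27.8 mm = 0.0278 m;  h = 6.39 mm = 0.00639 m;  N = 40.1 rpm / 60 = 0.668333 rev/s
γ̇ = π·D·N / h = π · 0.0278 · 0.668333 / 0.00639 = 9.13455 s⁻¹
ΔT = η·γ̇²·t_res/(ρ·cp) = [3097 × 9.13455² × 204.795] / [1394 × 1701] = 22.3186 K

value=22.32 K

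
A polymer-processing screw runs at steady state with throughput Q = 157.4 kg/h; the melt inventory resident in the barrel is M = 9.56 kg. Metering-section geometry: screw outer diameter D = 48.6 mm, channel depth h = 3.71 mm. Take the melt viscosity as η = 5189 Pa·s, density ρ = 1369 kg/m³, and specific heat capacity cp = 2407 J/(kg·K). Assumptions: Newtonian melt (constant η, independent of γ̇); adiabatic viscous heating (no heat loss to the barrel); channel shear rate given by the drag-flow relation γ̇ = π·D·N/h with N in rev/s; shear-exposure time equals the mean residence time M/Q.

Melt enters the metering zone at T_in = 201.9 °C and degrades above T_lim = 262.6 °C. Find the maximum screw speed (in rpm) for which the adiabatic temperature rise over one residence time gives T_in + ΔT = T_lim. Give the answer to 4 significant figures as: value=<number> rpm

Q_s = Q / 3600 = 157.4 / 3600 = 0.0437222 kg/s
t_res = M / Q_s = 9.56 ÷ 0.0437222 = 218.653 s
Convert to metres: D = 0.0486 m, h = 0.00371 m
Allowable rise: ΔT_a = T_lim − T_in = 262.6 − 201.9 = 60.7 K
γ̇_max² = ΔT_a·ρ·cp / (η·t_res) = [60.7 × 1369 × 2407] / [5189 × 218.653] = 176.29 s⁻²
Take the square root: γ̇_max = √(176.29) = 13.2774 s⁻¹
Solve γ̇ = πDN/h for N: N_max = γ̇_max·h/(π·D) = 13.2774 × 0.00371 / (π × 0.0486) = 0.322628 rev/s = 19.3577 rpm

value=19.36 rpm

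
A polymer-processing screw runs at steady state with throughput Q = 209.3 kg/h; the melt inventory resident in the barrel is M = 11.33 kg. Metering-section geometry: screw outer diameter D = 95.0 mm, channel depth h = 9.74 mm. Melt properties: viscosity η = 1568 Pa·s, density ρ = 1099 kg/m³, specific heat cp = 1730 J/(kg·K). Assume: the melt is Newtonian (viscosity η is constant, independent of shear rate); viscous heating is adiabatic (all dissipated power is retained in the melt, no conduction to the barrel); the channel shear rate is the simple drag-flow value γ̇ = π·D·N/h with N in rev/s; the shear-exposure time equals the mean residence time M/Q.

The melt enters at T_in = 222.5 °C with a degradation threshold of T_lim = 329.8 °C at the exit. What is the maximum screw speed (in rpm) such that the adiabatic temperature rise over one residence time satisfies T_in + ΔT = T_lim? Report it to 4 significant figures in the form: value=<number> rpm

Q_s = Q / 3600 = 209.3 / 3600 = 0.0581389 kg/s
t_res = M / Q_s = 11.33 ÷ 0.0581389 = 194.878 s
Geometry in SI: D = 95.0 mm → 0.095 m, h = 9.74 mm → 0.00974 m
ΔT_a = T_lim − T_in = 329.8 °C − 222.5 °C = 107.3 K
γ̇_max² = ΔT_a·ρ·cp/(η·t_res) = 107.3·1099·1730/(1568·194.878) = 667.628 s⁻²
γ̇_max = √667.628 = 25.8385 s⁻¹
N_max = γ̇_max·h / (π·D) = 25.8385 · 0.00974 / (π · 0.095) = 0.843243 rev/s = 50.5946 rpm

value=50.59 rpm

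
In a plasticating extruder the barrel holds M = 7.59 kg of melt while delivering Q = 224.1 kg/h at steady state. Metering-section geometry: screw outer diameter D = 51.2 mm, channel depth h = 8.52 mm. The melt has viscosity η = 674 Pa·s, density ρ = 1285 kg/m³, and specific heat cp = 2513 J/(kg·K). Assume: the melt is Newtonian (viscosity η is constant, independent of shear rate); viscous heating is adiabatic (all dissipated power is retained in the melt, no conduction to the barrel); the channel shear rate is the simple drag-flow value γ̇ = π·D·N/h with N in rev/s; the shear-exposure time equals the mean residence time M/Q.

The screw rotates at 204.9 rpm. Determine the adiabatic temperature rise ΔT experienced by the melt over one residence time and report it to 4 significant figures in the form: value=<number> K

value=105.8 K

Q_s = Q / 3600 = 224.1 / 3600 = 0.06225 kg/s
t_res = M / Q_s = 7.59 ÷ 0.06225 = 121.928 s
D = 51.2 mm = 0.0512 m;  h = 8.52 mm = 0.00852 m;  N = 204.9 rpm / 60 = 3.415 rev/s
Shear rate: γ̇ = πDN/h = π·0.0512·3.415/0.00852 = 64.472 s⁻¹
Adiabatic rise: ΔT = η γ̇² t_res / (ρ cp) = 674·(64.472)²·121.928 / (1285·2513) = 105.781 K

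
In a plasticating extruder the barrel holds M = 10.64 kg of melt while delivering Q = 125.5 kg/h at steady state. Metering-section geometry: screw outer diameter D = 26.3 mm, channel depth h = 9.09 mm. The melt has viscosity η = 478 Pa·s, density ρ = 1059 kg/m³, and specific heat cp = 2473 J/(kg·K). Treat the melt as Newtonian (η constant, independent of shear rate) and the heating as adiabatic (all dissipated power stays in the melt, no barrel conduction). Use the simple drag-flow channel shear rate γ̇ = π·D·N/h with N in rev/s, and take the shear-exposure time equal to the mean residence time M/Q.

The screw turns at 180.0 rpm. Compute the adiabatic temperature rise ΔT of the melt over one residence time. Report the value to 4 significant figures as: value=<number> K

value=41.42 K

Throughput in SI: Q_s = 125.5 kg/h ÷ 3600 s/h = 0.0348611 kg/s
t_res = M / Q_s = 10.64 ÷ 0.0348611 = 305.211 s
D = 26.3 mm = 0.0263 m;  h = 9.09 mm = 0.00909 m;  N = 180.0 rpm / 60 = 3 rev/s
γ̇ = π D N / h = (π)(0.0263)(3) / 0.00909 = 27.2686 s⁻¹
ΔT = η·γ̇²·t_res/(ρ·cp) = [478 × 27.2686² × 305.211] / [1059 × 2473] = 41.4223 K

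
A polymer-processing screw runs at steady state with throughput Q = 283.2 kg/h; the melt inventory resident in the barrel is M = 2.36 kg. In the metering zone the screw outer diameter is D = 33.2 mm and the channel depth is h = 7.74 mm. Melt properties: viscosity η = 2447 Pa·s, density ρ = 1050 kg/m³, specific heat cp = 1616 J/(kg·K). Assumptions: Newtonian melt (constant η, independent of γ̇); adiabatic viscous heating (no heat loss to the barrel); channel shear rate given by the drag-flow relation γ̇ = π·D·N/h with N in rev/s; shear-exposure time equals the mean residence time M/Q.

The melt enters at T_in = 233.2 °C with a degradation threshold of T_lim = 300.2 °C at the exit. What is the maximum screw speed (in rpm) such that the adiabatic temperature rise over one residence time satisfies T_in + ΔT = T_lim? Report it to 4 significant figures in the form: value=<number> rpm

Convert throughput: Q = 283.2 kg/h = 283.2/3600 = 0.0786667 kg/s
t_res = M / Q_s = 2.36 / 0.0786667 = 30 s
Geometry in SI: D = 33.2 mm → 0.0332 m, h = 7.74 mm → 0.00774 m
ΔT_a = T_lim − T_in = 300.2 °C − 233.2 °C = 67 K
γ̇_max² = ΔT_a·ρ·cp/(η·t_res) = 67·1050·1616/(2447·30) = 1548.64 s⁻²
γ̇_max = √1548.64 = 39.3528 s⁻¹
N_max = γ̇_max·h / (π·D) = 39.3528 · 0.00774 / (π · 0.0332) = 2.9203 rev/s = 175.218 rpm

value=175.2 rpm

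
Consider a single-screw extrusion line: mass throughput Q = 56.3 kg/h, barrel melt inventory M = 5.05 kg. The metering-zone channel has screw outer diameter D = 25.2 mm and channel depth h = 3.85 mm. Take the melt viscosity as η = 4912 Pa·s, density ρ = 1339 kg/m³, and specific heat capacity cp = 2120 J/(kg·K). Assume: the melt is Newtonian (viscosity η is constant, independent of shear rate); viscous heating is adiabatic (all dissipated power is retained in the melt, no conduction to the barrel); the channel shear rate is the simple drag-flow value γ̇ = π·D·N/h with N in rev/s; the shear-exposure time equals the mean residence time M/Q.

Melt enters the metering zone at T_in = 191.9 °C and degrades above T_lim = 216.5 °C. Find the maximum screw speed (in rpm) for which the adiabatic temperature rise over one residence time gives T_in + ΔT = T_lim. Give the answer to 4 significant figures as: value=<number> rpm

value=19.36 rpm

Q_s = Q / 3600 = 56.3 / 3600 = 0.0156389 kg/s
Mean residence time: t_res = M/Q_s = 5.05 kg / 0.0156389 kg/s = 322.913 s
Convert to metres: D = 0.0252 m, h = 0.00385 m
Allowable rise: ΔT_a = T_lim − T_in = 216.5 − 191.9 = 24.6 K
Invert ΔT = ηγ̇²t_res/(ρcp) for γ̇: γ̇_max² = ΔT_a ρ cp / (η t_res) = 24.6·1339·2120 / (4912·322.913) = 44.0258 s⁻²
γ̇_max = √44.0258 = 6.6352 s⁻¹
Solve γ̇ = πDN/h for N: N_max = γ̇_max·h/(π·D) = 6.6352 × 0.00385 / (π × 0.0252) = 0.322674 rev/s = 19.3604 rpm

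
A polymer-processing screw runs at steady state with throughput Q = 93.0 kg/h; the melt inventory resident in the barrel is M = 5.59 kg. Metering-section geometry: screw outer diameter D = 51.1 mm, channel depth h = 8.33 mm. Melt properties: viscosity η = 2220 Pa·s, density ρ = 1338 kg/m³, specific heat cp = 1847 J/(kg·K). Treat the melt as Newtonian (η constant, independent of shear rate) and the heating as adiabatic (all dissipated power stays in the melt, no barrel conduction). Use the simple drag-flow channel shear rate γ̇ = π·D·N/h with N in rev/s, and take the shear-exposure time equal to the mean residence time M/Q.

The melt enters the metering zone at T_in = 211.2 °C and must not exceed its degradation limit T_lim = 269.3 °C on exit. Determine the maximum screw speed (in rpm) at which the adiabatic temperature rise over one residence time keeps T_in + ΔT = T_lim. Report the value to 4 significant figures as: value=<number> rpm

value=53.82 rpm

Q_s = Q / 3600 = 93.0 / 3600 = 0.0258333 kg/s
Mean residence time: t_res = M/Q_s = 5.59 kg / 0.0258333 kg/s = 216.387 s
Geometry in SI: D = 51.1 mm → 0.0511 m, h = 8.33 mm → 0.00833 m
Allowable rise: ΔT_a = T_lim − T_in = 269.3 − 211.2 = 58.1 K
Invert ΔT = ηγ̇²t_res/(ρcp) for γ̇: γ̇_max² = ΔT_a ρ cp / (η t_res) = 58.1·1338·1847 / (2220·216.387) = 298.892 s⁻²
Take the square root: γ̇_max = √(298.892) = 17.2885 s⁻¹
N_max = γ̇_max·h / (π·D) = 17.2885 · 0.00833 / (π · 0.0511) = 0.897081 rev/s = 53.8249 rpm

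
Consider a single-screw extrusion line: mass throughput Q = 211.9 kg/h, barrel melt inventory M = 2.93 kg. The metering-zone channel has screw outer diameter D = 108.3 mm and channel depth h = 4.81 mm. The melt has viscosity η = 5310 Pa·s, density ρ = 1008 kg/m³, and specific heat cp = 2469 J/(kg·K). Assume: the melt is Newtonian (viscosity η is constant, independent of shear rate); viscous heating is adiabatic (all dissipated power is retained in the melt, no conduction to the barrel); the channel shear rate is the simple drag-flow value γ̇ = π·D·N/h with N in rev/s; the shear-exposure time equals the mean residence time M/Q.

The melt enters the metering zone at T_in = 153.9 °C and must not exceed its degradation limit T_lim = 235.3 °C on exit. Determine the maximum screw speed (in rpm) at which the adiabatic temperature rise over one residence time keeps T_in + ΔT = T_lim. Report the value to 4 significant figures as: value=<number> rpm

Q_s = Q / 3600 = 211.9 / 3600 = 0.0588611 kg/s
Mean residence time: t_res = M/Q_s = 2.93 kg / 0.0588611 kg/s = 49.7782 s
Convert to metres: D = 0.1083 m, h = 0.00481 m
Allowable rise: ΔT_a = T_lim − T_in = 235.3 − 153.9 = 81.4 K
γ̇_max² = ΔT_a·ρ·cp / (η·t_res) = [81.4 × 1008 × 2469] / [5310 × 49.7782] = 766.43 s⁻²
γ̇_max = √766.43 = 27.6845 s⁻¹
N_max = γ̇_max h / (πD) = 27.6845·0.00481/(π·0.1083) = 0.391384 rev/s → ×60 = 23.483 rpm

value=23.48 rpm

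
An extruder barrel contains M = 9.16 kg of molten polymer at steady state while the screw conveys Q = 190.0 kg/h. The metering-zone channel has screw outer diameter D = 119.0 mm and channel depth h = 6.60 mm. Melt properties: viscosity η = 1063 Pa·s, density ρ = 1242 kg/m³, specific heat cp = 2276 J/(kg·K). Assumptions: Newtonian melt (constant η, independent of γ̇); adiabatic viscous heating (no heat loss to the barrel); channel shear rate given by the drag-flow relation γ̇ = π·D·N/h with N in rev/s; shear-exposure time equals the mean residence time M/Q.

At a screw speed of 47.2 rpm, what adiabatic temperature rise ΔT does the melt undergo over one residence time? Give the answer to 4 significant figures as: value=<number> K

value=129.6 K

Convert throughput: Q = 190.0 kg/h = 190.0/3600 = 0.0527778 kg/s
Mean residence time: t_res = M/Q_s = 9.16 kg / 0.0527778 kg/s = 173.558 s
Geometry in metres: D = 119.0 mm → 0.119 m, h = 6.60 mm → 0.0066 m; screw speed N = 47.2 rpm = 0.786667 rev/s
γ̇ = π·D·N / h = π · 0.119 · 0.786667 / 0.0066 = 44.5598 s⁻¹
Adiabatic rise: ΔT = η γ̇² t_res / (ρ cp) = 1063·(44.5598)²·173.558 / (1242·2276) = 129.59 K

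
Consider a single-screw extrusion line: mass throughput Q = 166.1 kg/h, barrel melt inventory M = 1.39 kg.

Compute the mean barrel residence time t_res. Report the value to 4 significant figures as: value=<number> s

Convert throughput: Q = 166.1 kg/h = 166.1/3600 = 0.0461389 kg/s
Mean residence time: t_res = M/Q_s = 1.39 kg / 0.0461389 kg/s = 30.1264 s

value=30.13 s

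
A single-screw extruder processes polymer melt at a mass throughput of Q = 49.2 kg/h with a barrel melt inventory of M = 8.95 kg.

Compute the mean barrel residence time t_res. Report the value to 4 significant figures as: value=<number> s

Convert throughput: Q = 49.2 kg/h = 49.2/3600 = 0.0136667 kg/s
t_res = M / Q_s = 8.95 / 0.0136667 = 654.878 s

value=654.9 s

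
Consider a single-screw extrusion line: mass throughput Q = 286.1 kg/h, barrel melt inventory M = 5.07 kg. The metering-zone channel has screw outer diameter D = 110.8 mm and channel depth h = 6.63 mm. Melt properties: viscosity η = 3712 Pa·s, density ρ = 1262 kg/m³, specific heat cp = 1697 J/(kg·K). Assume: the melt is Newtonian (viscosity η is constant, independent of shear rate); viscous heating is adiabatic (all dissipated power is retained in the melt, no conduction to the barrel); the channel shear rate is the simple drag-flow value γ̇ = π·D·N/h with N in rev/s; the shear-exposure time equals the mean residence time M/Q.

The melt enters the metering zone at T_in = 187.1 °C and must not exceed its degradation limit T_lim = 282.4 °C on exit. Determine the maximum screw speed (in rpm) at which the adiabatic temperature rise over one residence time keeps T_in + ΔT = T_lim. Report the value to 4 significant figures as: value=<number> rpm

Q_s = Q / 3600 = 286.1 / 3600 = 0.0794722 kg/s
t_res = M / Q_s = 5.07 / 0.0794722 = 63.7959 s
Geometry in SI: D = 110.8 mm → 0.1108 m, h = 6.63 mm → 0.00663 m
ΔT_a = T_lim − T_in = 282.4 °C − 187.1 °C = 95.3 K
γ̇_max² = ΔT_a·ρ·cp / (η·t_res) = [95.3 × 1262 × 1697] / [3712 × 63.7959] = 861.854 s⁻²
γ̇_max = sqrt(861.854) = 29.3573 s⁻¹
N_max = γ̇_max h / (πD) = 29.3573·0.00663/(π·0.1108) = 0.559166 rev/s → ×60 = 33.55 rpm

value=33.55 rpm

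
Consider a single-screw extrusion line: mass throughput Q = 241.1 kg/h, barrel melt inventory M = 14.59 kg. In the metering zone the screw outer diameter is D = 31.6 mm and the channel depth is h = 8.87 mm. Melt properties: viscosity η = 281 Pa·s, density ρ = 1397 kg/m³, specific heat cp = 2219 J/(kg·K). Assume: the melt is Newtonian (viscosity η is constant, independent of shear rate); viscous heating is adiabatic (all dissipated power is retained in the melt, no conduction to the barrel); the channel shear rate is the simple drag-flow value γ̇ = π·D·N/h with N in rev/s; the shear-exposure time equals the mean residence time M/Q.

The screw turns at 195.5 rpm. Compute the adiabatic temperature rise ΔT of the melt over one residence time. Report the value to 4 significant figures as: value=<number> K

Convert throughput: Q = 241.1 kg/h = 241.1/3600 = 0.0669722 kg/s
t_res = M / Q_s = 14.59 ÷ 0.0669722 = 217.852 s
Geometry in metres: D = 31.6 mm → 0.0316 m, h = 8.87 mm → 0.00887 m; screw speed N = 195.5 rpm = 3.25833 rev/s
Shear rate: γ̇ = πDN/h = π·0.0316·3.25833/0.00887 = 36.4677 s⁻¹
ΔT = η·γ̇²·t_res/(ρ·cp) = [281 × 36.4677² × 217.852] / [1397 × 2219] = 26.2622 K

value=26.26 K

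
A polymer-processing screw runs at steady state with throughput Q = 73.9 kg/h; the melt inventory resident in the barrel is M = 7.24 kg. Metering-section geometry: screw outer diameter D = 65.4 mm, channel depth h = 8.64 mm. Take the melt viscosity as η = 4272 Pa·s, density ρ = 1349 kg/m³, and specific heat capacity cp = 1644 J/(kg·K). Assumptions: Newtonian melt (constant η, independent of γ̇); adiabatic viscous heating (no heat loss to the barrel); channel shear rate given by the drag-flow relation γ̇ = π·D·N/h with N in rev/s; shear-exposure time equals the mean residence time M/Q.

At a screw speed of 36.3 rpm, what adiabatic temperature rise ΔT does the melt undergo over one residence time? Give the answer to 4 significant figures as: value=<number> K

Throughput in SI: Q_s = 73.9 kg/h ÷ 3600 s/h = 0.0205278 kg/s
t_res = M / Q_s = 7.24 / 0.0205278 = 352.693 s
Geometry in metres: D = 65.4 mm → 0.0654 m, h = 8.64 mm → 0.00864 m; screw speed N = 36.3 rpm = 0.605 rev/s
γ̇ = π·D·N / h = π · 0.0654 · 0.605 / 0.00864 = 14.387 s⁻¹
ΔT = η·γ̇²·t_res/(ρ·cp) = [4272 × 14.387² × 352.693] / [1349 × 1644] = 140.622 K

value=140.6 K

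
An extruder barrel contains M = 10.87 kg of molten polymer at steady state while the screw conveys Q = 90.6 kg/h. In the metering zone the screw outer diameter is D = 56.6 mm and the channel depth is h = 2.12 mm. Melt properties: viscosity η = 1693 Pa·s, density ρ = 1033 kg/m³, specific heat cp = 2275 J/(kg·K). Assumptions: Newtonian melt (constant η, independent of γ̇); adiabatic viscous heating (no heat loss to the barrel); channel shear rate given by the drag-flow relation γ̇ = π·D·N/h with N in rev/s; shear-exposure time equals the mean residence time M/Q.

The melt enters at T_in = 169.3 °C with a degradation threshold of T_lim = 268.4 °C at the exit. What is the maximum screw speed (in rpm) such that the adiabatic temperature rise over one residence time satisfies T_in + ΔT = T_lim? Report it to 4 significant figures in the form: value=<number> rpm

value=12.77 rpm

Q_s = Q / 3600 = 90.6 / 3600 = 0.0251667 kg/s
t_res = M / Q_s = 10.87 / 0.0251667 = 431.921 s
Geometry in SI: D = 56.6 mm → 0.0566 m, h = 2.12 mm → 0.00212 m
ΔT_a = T_lim − T_in = 268.4 °C − 169.3 °C = 99.1 K
Invert ΔT = ηγ̇²t_res/(ρcp) for γ̇: γ̇_max² = ΔT_a ρ cp / (η t_res) = 99.1·1033·2275 / (1693·431.921) = 318.489 s⁻²
Take the square root: γ̇_max = √(318.489) = 17.8463 s⁻¹
Solve γ̇ = πDN/h for N: N_max = γ̇_max·h/(π·D) = 17.8463 × 0.00212 / (π × 0.0566) = 0.212773 rev/s = 12.7664 rpm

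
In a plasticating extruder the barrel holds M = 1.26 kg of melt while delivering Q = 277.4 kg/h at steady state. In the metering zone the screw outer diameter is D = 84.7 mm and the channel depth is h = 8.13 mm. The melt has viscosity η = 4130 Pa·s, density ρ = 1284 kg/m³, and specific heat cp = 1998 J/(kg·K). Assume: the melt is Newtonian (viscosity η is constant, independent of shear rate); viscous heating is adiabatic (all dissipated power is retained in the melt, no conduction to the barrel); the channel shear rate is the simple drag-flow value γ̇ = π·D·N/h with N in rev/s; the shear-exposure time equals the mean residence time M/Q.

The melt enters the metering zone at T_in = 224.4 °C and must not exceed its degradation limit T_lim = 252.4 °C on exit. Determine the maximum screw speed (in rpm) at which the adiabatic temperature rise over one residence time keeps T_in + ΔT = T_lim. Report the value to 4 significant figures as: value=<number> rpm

value=59.79 rpm

Convert throughput: Q = 277.4 kg/h = 277.4/3600 = 0.0770556 kg/s
t_res = M / Q_s = 1.26 ÷ 0.0770556 = 16.3518 s
Convert to metres: D = 0.0847 m, h = 0.00813 m
ΔT_a = T_lim − T_in = 252.4 °C − 224.4 °C = 28 K
Invert ΔT = ηγ̇²t_res/(ρcp) for γ̇: γ̇_max² = ΔT_a ρ cp / (η t_res) = 28·1284·1998 / (4130·16.3518) = 1063.66 s⁻²
Take the square root: γ̇_max = √(1063.66) = 32.6138 s⁻¹
N_max = γ̇_max h / (πD) = 32.6138·0.00813/(π·0.0847) = 0.996456 rev/s → ×60 = 59.7874 rpm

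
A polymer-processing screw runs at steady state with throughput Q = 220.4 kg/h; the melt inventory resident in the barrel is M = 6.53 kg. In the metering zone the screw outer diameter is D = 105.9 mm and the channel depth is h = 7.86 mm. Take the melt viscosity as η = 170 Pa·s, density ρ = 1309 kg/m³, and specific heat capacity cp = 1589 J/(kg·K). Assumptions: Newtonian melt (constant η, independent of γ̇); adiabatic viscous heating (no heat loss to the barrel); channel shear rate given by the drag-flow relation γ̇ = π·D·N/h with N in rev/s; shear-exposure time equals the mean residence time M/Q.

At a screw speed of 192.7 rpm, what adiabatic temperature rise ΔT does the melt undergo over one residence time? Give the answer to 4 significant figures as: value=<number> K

Throughput in SI: Q_s = 220.4 kg/h ÷ 3600 s/h = 0.0612222 kg/s
Mean residence time: t_res = M/Q_s = 6.53 kg / 0.0612222 kg/s = 106.661 s
Convert to SI: D = 0.1059 m, h = 0.00786 m, N = 192.7/60 = 3.21167 rev/s
Shear rate: γ̇ = πDN/h = π·0.1059·3.21167/0.00786 = 135.942 s⁻¹
ΔT = η·γ̇²·t_res/(ρ·cp) = [170 × 135.942² × 106.661] / [1309 × 1589] = 161.101 K

value=161.1 K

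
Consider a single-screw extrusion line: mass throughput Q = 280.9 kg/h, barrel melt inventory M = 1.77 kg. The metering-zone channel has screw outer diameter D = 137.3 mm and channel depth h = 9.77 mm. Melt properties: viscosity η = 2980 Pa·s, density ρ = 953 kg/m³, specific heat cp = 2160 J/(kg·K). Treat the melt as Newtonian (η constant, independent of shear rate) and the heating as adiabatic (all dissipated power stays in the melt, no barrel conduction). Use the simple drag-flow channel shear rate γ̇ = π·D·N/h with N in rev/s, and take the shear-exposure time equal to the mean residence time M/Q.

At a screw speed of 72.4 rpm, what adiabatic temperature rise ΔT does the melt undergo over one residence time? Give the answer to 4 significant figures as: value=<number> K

value=93.20 K

Q_s = Q / 3600 = 280.9 / 3600 = 0.0780278 kg/s
Mean residence time: t_res = M/Q_s = 1.77 kg / 0.0780278 kg/s = 22.6842 s
D = 137.3 mm = 0.1373 m;  h = 9.77 mm = 0.00977 m;  N = 72.4 rpm / 60 = 1.20667 rev/s
γ̇ = π D N / h = (π)(0.1373)(1.20667) / 0.00977 = 53.2737 s⁻¹
ΔT = η·γ̇²·t_res / (ρ·cp) = 2980 · (53.2737)² · 22.6842 / (953 · 2160) = 93.2009 K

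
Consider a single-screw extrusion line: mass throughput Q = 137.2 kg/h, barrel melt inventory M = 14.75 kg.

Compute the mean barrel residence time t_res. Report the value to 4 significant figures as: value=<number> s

value=387.0 s

Convert throughput: Q = 137.2 kg/h = 137.2/3600 = 0.0381111 kg/s
t_res = M / Q_s = 14.75 ÷ 0.0381111 = 387.026 s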